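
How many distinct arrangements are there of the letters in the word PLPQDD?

PLPQDD has 6 letters with D appearing twice and P appearing twice.
The number of distinct arrangements is 6!/(2!·2!) = 720/4 = 180.

180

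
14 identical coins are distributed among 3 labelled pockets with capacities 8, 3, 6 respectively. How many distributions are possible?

10

By stars and bars, unrestricted non-negative solutions to x_1+…+x_3 = 14 number C(14+2,2) = 120.
Subtract solutions that violate a single cap (substitute x_i' = x_i − (cap_i+1)): x_1 ≥ 9 gives C(7,2) = 21; x_2 ≥ 4 gives C(12,2) = 66; x_3 ≥ 7 gives C(9,2) = 36. Together 123.
Add back pairs where two caps are both exceeded: 3 + 0 + 10 = 13.
By inclusion–exclusion the count is 120 − 123 + 13 = 10.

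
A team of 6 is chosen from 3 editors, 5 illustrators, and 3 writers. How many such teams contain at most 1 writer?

196

Split by how many writers are chosen (0 through 1).
Sum: C(3,0)·C(8,6) + C(3,1)·C(8,5) = 28 + 168 = 196.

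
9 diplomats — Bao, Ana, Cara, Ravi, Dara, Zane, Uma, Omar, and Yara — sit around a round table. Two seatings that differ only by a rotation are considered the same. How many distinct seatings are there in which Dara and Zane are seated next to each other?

10080

Treat {Dara, Zane} as one unit (2 internal orders) and seat the resulting 8 units around the table: (7)! circular arrangements.
So 2 × (7)! = 2 × 5040 = 10080.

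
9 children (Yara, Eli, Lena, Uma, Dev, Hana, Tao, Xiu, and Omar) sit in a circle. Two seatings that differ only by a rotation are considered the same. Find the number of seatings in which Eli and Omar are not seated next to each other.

30240

All circular seatings of 9 people number (8)! = 40320.
Those with Eli next to Omar: fuse the pair into one unit and seat 8 units around a circle — 2·(7)! = 10080.
Subtracting, 40320 − 10080 = 30240.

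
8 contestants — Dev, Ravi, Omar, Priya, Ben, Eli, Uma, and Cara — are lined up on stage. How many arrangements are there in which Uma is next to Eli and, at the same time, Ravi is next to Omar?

2880

Treat {Uma,Eli} as one block (2 orders) and {Ravi,Omar} as another (2 orders).
That leaves 6 units to arrange: 2 × 2 × 6! = 4 × 720 = 2880.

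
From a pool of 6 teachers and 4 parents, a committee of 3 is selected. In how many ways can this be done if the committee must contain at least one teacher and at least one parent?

96

With no constraint there are C(10,3) = 120 possible selections.
Subtract selections that omit an entire group: no teachers → C(4,3) = 4; no parents → C(6,3) = 20.
Both groups omitted at once is impossible, so 120 − 24 = 96.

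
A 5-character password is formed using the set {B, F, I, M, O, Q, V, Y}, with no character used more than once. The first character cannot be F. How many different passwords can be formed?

5880

The first character has 8−1 = 7 choices (anything except F).
The remaining 4 characters are filled from the other 7 symbols without repetition: 7 × 6 × 5 × 4 = 840.
Total: 7 × 840 = 5880.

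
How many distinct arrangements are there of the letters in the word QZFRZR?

The 6 letters of QZFRZR have repeats: R appearing twice and Z appearing twice.
So there are 6! / (2!·2!) = 180 distinguishable arrangements.

180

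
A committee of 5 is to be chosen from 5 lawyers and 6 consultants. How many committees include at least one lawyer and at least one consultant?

455

With no constraint there are C(11,5) = 462 possible selections.
Subtract selections that omit an entire group: no lawyers → C(6,5) = 6; no consultants → C(5,5) = 1.
Both groups omitted at once is impossible, so 462 − 7 = 455.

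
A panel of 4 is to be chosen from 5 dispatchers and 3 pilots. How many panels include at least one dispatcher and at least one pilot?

With no constraint there are C(8,4) = 70 possible selections.
Subtract selections that omit an entire group: no dispatchers → C(3,4) = 0; no pilots → C(5,4) = 5.
Both groups omitted at once is impossible, so 70 − 5 = 65.

65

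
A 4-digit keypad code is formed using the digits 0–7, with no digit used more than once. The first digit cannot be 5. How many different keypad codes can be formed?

The first digit has 8−1 = 7 choices (anything except 5).
The remaining 3 digits are filled from the other 7 symbols without repetition: 7 × 6 × 5 = 210.
Total: 7 × 210 = 1470.

1470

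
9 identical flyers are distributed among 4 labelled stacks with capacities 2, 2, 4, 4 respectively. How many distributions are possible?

18

By stars and bars, unrestricted non-negative solutions to x_1+…+x_4 = 9 number C(9+3,3) = 220.
Subtract solutions that violate a single cap (substitute x_i' = x_i − (cap_i+1)): x_1 ≥ 3 gives C(9,3) = 84; x_2 ≥ 3 gives C(9,3) = 84; x_3 ≥ 5 gives C(7,3) = 35; x_4 ≥ 5 gives C(7,3) = 35. Together 238.
Add back pairs where two caps are both exceeded: 20 + 4 + 4 + 4 + 4 + 0 = 36.
By inclusion–exclusion the count is 220 − 238 + 36 = 18.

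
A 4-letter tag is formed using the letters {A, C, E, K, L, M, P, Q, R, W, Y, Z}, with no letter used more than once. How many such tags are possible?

With no repetition, fill the 4 letters in order: 12 choices, then 11, down to 9.
That product is 12 × 11 × 10 × 9 = 11880.

11880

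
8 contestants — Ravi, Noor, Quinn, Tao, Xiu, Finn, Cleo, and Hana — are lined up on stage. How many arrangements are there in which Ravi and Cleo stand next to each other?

10080

Treat {Ravi, Cleo} as a single unit. There are 7 units to order, and the pair itself can be ordered 2 ways.
So the count is 2·(7)! = 10080.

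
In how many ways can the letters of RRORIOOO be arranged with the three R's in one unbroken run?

30

Treat the 3 copies of R as a single block. The multiset to arrange is then {RRR, I, O, O, O, O}, 6 items in all.
That gives (6)!/(4!) = 30 arrangements.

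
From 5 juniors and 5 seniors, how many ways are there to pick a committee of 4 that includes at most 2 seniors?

Split by how many seniors are chosen (0 through 2).
Sum: C(5,0)·C(5,4) + C(5,1)·C(5,3) + C(5,2)·C(5,2) = 5 + 50 + 100 = 155.

155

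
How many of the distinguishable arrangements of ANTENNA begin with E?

60

Fix E in the first position and arrange the remaining 6 letters.
Those 6 letters have A appearing twice and N appearing 3 times, giving (6)!/(3!·2!) = 60.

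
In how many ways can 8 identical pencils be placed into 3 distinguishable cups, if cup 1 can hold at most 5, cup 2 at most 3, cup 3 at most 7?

Without the upper bounds there are C(10,2) = 45 ways to split 8 among 3 cups.
Subtract solutions that violate a single cap (substitute x_i' = x_i − (cap_i+1)): x_1 ≥ 6 gives C(4,2) = 6; x_2 ≥ 4 gives C(6,2) = 15; x_3 ≥ 8 gives C(2,2) = 1. Together 22.
No two caps can be exceeded simultaneously, so the pair terms are all 0.
By inclusion–exclusion the count is 45 − 22 + 0 = 23.

23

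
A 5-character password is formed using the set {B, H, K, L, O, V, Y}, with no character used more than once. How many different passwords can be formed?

Choose and order 5 of the 7 symbols: the first character has 7 options, the next 6, and so on down to 3.
7 × 6 × 5 × 4 × 3 = 2520.

2520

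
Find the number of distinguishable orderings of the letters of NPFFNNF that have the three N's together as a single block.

20

Treat the 3 copies of N as a single block. The multiset to arrange is then {NNN, F, F, F, P}, 5 items in all.
That gives (5)!/(3!) = 20 arrangements.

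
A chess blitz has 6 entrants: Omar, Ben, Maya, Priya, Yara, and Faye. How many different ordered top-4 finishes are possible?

There are 6 choices for 1st place, 5 for 2nd, and so on down to 3 for position 4.
That gives 6 × 5 × 4 × 3 = 360.

360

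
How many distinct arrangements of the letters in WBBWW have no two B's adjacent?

There are 5!/(3!·2!) = 10 arrangements of WBBWW in total.
If the two B's are adjacent, glue them into one block, leaving 4 items to arrange: (4)!/(3!) = 4 ways.
Hence 10 − 4 = 6.

6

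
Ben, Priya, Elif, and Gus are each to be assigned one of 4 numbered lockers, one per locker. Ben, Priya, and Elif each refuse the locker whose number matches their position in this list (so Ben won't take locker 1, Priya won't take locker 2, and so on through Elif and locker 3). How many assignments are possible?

11

Let Aᵢ (for i ∈ {1, 2, 3}) be the placements that put person i in their forbidden locker. Any j of these fix j positions, leaving (4−j)! ways to fill the rest, and there are C(3,j) ways to pick which j.
By inclusion–exclusion, the number of valid placements is Σ_{j=0}^{3} (−1)^j C(3,j)·(4−j)!.
Computing: 24 − 18 + 6 − 1 = 11.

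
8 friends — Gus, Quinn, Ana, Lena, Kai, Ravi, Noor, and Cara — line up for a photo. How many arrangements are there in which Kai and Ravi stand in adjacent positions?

10080

Glue Kai and Ravi into one block (2 internal orders), leaving 7 units to arrange in a row.
That gives 2 × 7! = 2 × 5040 = 10080.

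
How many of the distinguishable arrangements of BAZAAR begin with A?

Fix A in the first position and arrange the remaining 5 letters.
Those 5 letters have A appearing twice, giving (5)!/(2!) = 60.

60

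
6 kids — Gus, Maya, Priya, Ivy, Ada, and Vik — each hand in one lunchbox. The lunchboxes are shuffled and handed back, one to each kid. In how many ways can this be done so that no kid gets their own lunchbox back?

265

Count assignments avoiding every fixed point. For any j of the 6 kids fixed to their own lunchbox, the other 6−j can be arranged in (6−j)! ways.
By inclusion–exclusion this is Σ_{j=0}^{6} (−1)^j C(6,j)·(6−j)!.
Computing: 720 − 720 + 360 − 120 + 30 − 6 + 1 = 265.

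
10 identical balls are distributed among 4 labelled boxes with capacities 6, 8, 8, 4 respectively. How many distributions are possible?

Without the upper bounds there are C(13,3) = 286 ways to split 10 among 4 boxes.
Subtract solutions that violate a single cap (substitute x_i' = x_i − (cap_i+1)): x_1 ≥ 7 gives C(6,3) = 20; x_2 ≥ 9 gives C(4,3) = 4; x_3 ≥ 9 gives C(4,3) = 4; x_4 ≥ 5 gives C(8,3) = 56. Together 84.
No two caps can be exceeded simultaneously, so the pair terms are all 0.
By inclusion–exclusion the count is 286 − 84 + 0 = 202.

202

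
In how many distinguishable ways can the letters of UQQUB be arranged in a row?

The 5 letters of UQQUB have repeats: Q appearing twice and U appearing twice.
So there are 5! / (2!·2!) = 30 distinguishable arrangements.

30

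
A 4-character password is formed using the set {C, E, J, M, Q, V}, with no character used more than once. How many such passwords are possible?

Choose and order 4 of the 6 symbols: the first character has 6 options, the next 5, then 4, 3.
That product is 6 × 5 × 4 × 3 = 360.

360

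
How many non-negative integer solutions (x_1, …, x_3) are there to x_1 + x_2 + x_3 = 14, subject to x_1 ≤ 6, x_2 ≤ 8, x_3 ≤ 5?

Ignoring the caps, the number of non-negative solutions to x_1+…+x_3 = 14 is C(16,2) = 120.
Subtract solutions that violate a single cap (substitute x_i' = x_i − (cap_i+1)): x_1 ≥ 7 gives C(9,2) = 36; x_2 ≥ 9 gives C(7,2) = 21; x_3 ≥ 6 gives C(10,2) = 45. Together 102.
Add back pairs where two caps are both exceeded: 0 + 3 + 0 = 3.
By inclusion–exclusion the count is 120 − 102 + 3 = 21.

21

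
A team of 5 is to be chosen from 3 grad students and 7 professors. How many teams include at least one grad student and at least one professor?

231

Total 5-person selections from all 10: C(10,5) = 252.
Subtract selections that omit an entire group: no grad students → C(7,5) = 21; no professors → C(3,5) = 0.
Both groups omitted at once is impossible, so 252 − 21 = 231.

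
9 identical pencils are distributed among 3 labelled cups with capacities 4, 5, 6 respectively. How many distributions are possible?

Without the upper bounds there are C(11,2) = 55 ways to split 9 among 3 cups.
Subtract solutions that violate a single cap (substitute x_i' = x_i − (cap_i+1)): x_1 ≥ 5 gives C(6,2) = 15; x_2 ≥ 6 gives C(5,2) = 10; x_3 ≥ 7 gives C(4,2) = 6. Together 31.
No two caps can be exceeded simultaneously, so the pair terms are all 0.
By inclusion–exclusion the count is 55 − 31 + 0 = 24.

24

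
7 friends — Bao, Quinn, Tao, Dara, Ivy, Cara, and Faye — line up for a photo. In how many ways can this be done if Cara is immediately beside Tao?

Place the 5 others and the Cara-Tao pair as 6 objects in a line; the pair has 2 internal arrangements.
That gives 2 × 6! = 2 × 720 = 1440.

1440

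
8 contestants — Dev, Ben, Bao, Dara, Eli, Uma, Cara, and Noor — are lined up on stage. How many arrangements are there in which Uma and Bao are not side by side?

Of the 8! = 40320 arrangements, those with Uma and Bao adjacent number 2 × 7! = 10080 (treat the pair as a block with 2 internal orders).
Complementary counting: 40320 − 10080 = 30240.

30240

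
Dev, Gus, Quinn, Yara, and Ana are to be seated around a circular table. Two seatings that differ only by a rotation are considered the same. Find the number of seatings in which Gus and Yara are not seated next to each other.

Without the restriction there are (4)! = 24 seatings.
Seatings with Gus beside Yara: treat them as a block with 2 internal orders, giving 2 × (3)! = 12.
Subtracting, 24 − 12 = 12.

12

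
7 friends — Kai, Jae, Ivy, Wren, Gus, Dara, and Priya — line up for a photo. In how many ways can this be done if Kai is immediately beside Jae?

1440

Treat {Kai, Jae} as a single unit. There are 6 units to order, and the pair itself can be ordered 2 ways.
That gives 2 × 6! = 2 × 720 = 1440.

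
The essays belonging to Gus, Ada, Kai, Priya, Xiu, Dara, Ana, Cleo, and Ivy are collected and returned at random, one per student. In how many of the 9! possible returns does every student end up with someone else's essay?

This is the derangement count D_9: permutations of 9 items with no fixed point.
By inclusion–exclusion this is Σ_{j=0}^{9} (−1)^j C(9,j)·(9−j)!.
Computing: 362880 − 362880 + 181440 − 60480 + 15120 − 3024 + 504 − 72 + 9 − 1 = 133496.

133496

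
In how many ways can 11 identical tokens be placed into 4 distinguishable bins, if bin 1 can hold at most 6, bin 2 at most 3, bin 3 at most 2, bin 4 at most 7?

Without the upper bounds there are C(14,3) = 364 ways to split 11 among 4 bins.
Subtract solutions that violate a single cap (substitute x_i' = x_i − (cap_i+1)): x_1 ≥ 7 gives C(7,3) = 35; x_2 ≥ 4 gives C(10,3) = 120; x_3 ≥ 3 gives C(11,3) = 165; x_4 ≥ 8 gives C(6,3) = 20. Together 340.
Add back pairs where two caps are both exceeded: 1 + 4 + 0 + 35 + 0 + 1 = 41.
By inclusion–exclusion the count is 364 − 340 + 41 = 65.

65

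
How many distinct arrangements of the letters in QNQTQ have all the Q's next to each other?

Treat the 3 copies of Q as a single block. The multiset to arrange is then {QQQ, N, T}, 3 items in all.
All 3 items are distinct, so there are (3)! = 6 arrangements.

6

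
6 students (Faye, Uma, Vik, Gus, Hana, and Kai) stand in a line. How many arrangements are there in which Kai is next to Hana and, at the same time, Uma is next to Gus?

Treat {Kai,Hana} as one block (2 orders) and {Uma,Gus} as another (2 orders).
That leaves 4 units to arrange: 2 × 2 × 4! = 4 × 24 = 96.

96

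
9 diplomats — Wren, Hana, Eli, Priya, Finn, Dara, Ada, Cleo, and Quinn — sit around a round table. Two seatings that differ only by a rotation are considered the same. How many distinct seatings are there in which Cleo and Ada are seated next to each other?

Glue Cleo and Ada into a block (2 internal orders). Seating 8 units around a circle gives (7)! arrangements.
So 2 × (7)! = 2 × 5040 = 10080.

10080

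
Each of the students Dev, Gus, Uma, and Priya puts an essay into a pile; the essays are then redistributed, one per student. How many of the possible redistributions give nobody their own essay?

9

This is the derangement count D_4: permutations of 4 items with no fixed point.
By inclusion–exclusion this is Σ_{j=0}^{4} (−1)^j C(4,j)·(4−j)!.
Computing: 24 − 24 + 12 − 4 + 1 = 9.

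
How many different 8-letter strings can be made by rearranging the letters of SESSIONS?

1680

Letter multiplicities in SESSIONS: E×1, I×1, N×1, O×1, S×4.
Dividing 8! = 40320 by 4! = 24 for the repeated letters gives 1680.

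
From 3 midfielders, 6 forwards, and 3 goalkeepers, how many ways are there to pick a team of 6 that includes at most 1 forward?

37

Split by how many forwards are chosen (0 through 1).
Sum: C(6,0)·C(6,6) + C(6,1)·C(6,5) = 1 + 36 = 37.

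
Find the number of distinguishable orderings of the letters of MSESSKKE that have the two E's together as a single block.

420

Treat the 2 copies of E as a single block. The multiset to arrange is then {EE, K, K, M, S, S, S}, 7 items in all.
That gives (7)!/(3!·2!) = 420 arrangements.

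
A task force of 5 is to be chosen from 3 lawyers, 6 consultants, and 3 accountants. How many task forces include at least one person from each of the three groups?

540

With no constraint there are C(12,5) = 792 possible selections.
Selections missing a whole group: no lawyers → C(9,5) = 126; no consultants → C(6,5) = 6; no accountants → C(9,5) = 126.
Add back selections omitting two groups (i.e. drawn from a single group): C(3,5) + C(6,5) + C(3,5) = 6.
By inclusion–exclusion: 792 − 258 + 6 = 540.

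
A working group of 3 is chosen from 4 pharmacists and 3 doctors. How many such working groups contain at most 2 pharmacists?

Split by how many pharmacists are chosen (0 through 2).
Sum: C(4,0)·C(3,3) + C(4,1)·C(3,2) + C(4,2)·C(3,1) = 1 + 12 + 18 = 31.

31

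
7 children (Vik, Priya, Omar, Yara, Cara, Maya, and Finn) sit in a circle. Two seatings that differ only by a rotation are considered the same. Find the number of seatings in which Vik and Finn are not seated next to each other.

480

All circular seatings of 7 people number (6)! = 720.
Seatings with Vik beside Finn: treat them as a block with 2 internal orders, giving 2 × (5)! = 240.
Subtracting, 720 − 240 = 480.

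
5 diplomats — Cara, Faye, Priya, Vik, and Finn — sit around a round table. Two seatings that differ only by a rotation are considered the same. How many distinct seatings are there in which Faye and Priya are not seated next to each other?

12

Without the restriction there are (4)! = 24 seatings.
Seatings with Faye beside Priya: treat them as a block with 2 internal orders, giving 2 × (3)! = 12.
Subtracting, 24 − 12 = 12.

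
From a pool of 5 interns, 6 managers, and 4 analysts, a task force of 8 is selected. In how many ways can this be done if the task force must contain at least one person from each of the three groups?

With no constraint there are C(15,8) = 6435 possible selections.
Selections missing a whole group: no interns → C(10,8) = 45; no managers → C(9,8) = 9; no analysts → C(11,8) = 165.
Add back selections omitting two groups (i.e. drawn from a single group): C(5,8) + C(6,8) + C(4,8) = 0.
By inclusion–exclusion: 6435 − 219 + 0 = 6216.

6216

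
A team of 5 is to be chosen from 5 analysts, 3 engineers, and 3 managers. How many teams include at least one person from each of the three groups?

Total 5-person selections from all 11: C(11,5) = 462.
Subtract selections that omit an entire group: no analysts → C(6,5) = 6; no engineers → C(8,5) = 56; no managers → C(8,5) = 56.
Add back selections omitting two groups (i.e. drawn from a single group): C(5,5) + C(3,5) + C(3,5) = 1.
By inclusion–exclusion: 462 − 118 + 1 = 345.

345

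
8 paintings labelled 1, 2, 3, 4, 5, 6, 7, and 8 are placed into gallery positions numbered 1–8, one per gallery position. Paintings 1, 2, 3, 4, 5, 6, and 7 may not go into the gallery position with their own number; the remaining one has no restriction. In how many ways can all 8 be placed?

Let Aᵢ (for 1 ≤ i ≤ 7) be the placements that put painting i in its forbidden gallery position. Any j of these fix j positions, leaving (8−j)! ways to fill the rest, and there are C(7,j) ways to pick which j.
By inclusion–exclusion, the number of valid placements is Σ_{j=0}^{7} (−1)^j C(7,j)·(8−j)!.
Computing: 40320 − 35280 + 15120 − 4200 + 840 − 126 + 14 − 1 = 16687.

16687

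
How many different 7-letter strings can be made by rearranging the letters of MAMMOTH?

MAMMOTH has 7 letters with M appearing 3 times.
So there are 7! / (3!) = 840 distinguishable arrangements.

840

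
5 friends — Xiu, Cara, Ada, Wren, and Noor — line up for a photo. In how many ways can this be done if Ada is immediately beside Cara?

Place the 3 others and the Ada-Cara pair as 4 objects in a line; the pair has 2 internal arrangements.
So the count is 2·(4)! = 48.

48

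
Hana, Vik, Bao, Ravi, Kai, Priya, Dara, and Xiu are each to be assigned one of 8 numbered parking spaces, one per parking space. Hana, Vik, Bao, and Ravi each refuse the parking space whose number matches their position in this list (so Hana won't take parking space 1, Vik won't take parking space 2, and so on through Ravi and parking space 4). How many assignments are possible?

24024

Let Aᵢ (for 1 ≤ i ≤ 4) be the placements that put person i in their forbidden parking space. Any j of these fix j positions, leaving (8−j)! ways to fill the rest, and there are C(4,j) ways to pick which j.
By inclusion–exclusion, the number of valid placements is Σ_{j=0}^{4} (−1)^j C(4,j)·(8−j)!.
Computing: 40320 − 20160 + 4320 − 480 + 24 = 24024.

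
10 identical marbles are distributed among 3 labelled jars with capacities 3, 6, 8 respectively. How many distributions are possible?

By stars and bars, unrestricted non-negative solutions to x_1+…+x_3 = 10 number C(10+2,2) = 66.
Subtract solutions that violate a single cap (substitute x_i' = x_i − (cap_i+1)): x_1 ≥ 4 gives C(8,2) = 28; x_2 ≥ 7 gives C(5,2) = 10; x_3 ≥ 9 gives C(3,2) = 3. Together 41.
No two caps can be exceeded simultaneously, so the pair terms are all 0.
By inclusion–exclusion the count is 66 − 41 + 0 = 25.

25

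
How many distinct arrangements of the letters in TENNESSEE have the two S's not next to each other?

2940

Total arrangements of TENNESSEE: 9!/(4!·2!·2!) = 3780.
Arrangements with the S's together: treat SS as one letter, giving (8)!/(4!·2!) = 840.
Hence 3780 − 840 = 2940.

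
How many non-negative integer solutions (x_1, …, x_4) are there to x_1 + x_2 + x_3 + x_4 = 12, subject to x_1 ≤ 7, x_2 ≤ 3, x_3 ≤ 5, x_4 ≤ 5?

109

Without the upper bounds there are C(15,3) = 455 ways to split 12 among 4 variables.
Subtract solutions that violate a single cap (substitute x_i' = x_i − (cap_i+1)): x_1 ≥ 8 gives C(7,3) = 35; x_2 ≥ 4 gives C(11,3) = 165; x_3 ≥ 6 gives C(9,3) = 84; x_4 ≥ 6 gives C(9,3) = 84. Together 368.
Add back pairs where two caps are both exceeded: 1 + 0 + 0 + 10 + 10 + 1 = 22.
By inclusion–exclusion the count is 455 − 368 + 22 = 109.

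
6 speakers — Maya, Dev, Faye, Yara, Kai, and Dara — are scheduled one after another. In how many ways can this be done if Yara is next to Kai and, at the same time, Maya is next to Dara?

96

Treat {Yara,Kai} as one block (2 orders) and {Maya,Dara} as another (2 orders).
That leaves 4 units to arrange: 2 × 2 × 4! = 4 × 24 = 96.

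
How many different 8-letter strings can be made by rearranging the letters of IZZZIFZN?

The 8 letters of IZZZIFZN have repeats: I appearing twice and Z appearing 4 times.
So there are 8! / (4!·2!) = 840 distinguishable arrangements.

840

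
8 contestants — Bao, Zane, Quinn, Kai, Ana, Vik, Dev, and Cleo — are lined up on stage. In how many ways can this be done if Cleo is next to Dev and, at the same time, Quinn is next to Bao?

Treat {Cleo,Dev} as one block (2 orders) and {Quinn,Bao} as another (2 orders).
That leaves 6 units to arrange: 2 × 2 × 6! = 4 × 720 = 2880.

2880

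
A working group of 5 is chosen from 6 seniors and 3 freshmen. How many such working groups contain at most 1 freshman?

Split by how many freshmen are chosen (0 through 1).
Sum: C(3,0)·C(6,5) + C(3,1)·C(6,4) = 6 + 45 = 51.

51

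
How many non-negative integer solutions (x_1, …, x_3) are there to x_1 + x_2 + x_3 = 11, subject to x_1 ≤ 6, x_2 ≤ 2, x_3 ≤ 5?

Without the upper bounds there are C(13,2) = 78 ways to split 11 among 3 variables.
Subtract solutions that violate a single cap (substitute x_i' = x_i − (cap_i+1)): x_1 ≥ 7 gives C(6,2) = 15; x_2 ≥ 3 gives C(10,2) = 45; x_3 ≥ 6 gives C(7,2) = 21. Together 81.
Add back pairs where two caps are both exceeded: 3 + 0 + 6 = 9.
By inclusion–exclusion the count is 78 − 81 + 9 = 6.

6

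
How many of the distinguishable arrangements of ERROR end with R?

12

With the last slot taken by R, it remains to arrange the other 4 letters (EROR).
Those 4 letters have R appearing twice, giving (4)!/(2!) = 12.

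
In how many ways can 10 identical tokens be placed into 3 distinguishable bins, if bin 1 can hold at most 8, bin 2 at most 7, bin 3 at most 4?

By stars and bars, unrestricted non-negative solutions to x_1+…+x_3 = 10 number C(10+2,2) = 66.
Subtract solutions that violate a single cap (substitute x_i' = x_i − (cap_i+1)): x_1 ≥ 9 gives C(3,2) = 3; x_2 ≥ 8 gives C(4,2) = 6; x_3 ≥ 5 gives C(7,2) = 21. Together 30.
No two caps can be exceeded simultaneously, so the pair terms are all 0.
By inclusion–exclusion the count is 66 − 30 + 0 = 36.

36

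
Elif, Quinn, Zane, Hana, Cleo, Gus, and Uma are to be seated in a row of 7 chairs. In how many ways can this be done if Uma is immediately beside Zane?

1440

Treat {Uma, Zane} as a single unit. There are 6 units to order, and the pair itself can be ordered 2 ways.
That gives 2 × 6! = 2 × 720 = 1440.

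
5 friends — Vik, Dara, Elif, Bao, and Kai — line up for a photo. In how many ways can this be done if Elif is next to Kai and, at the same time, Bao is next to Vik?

24

Treat {Elif,Kai} as one block (2 orders) and {Bao,Vik} as another (2 orders).
That leaves 3 units to arrange: 2 × 2 × 3! = 4 × 6 = 24.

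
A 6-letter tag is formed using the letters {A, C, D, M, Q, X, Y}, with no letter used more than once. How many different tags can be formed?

5040

With no repetition, fill the 6 letters in order: 7 choices, then 6, down to 2.
7 × 6 × 5 × 4 × 3 × 2 = 5040.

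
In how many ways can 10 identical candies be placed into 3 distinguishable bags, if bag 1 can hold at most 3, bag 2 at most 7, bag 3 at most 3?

Ignoring the caps, the number of non-negative solutions to x_1+…+x_3 = 10 is C(12,2) = 66.
Subtract solutions that violate a single cap (substitute x_i' = x_i − (cap_i+1)): x_1 ≥ 4 gives C(8,2) = 28; x_2 ≥ 8 gives C(4,2) = 6; x_3 ≥ 4 gives C(8,2) = 28. Together 62.
Add back pairs where two caps are both exceeded: 0 + 6 + 0 = 6.
By inclusion–exclusion the count is 66 − 62 + 6 = 10.

10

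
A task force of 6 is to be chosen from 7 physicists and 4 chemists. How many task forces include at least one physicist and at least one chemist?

455

With no constraint there are C(11,6) = 462 possible selections.
Selections missing a whole group: no physicists → C(4,6) = 0; no chemists → C(7,6) = 7.
Both groups omitted at once is impossible, so 462 − 7 = 455.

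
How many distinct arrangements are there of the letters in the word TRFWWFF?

420

The 7 letters of TRFWWFF have repeats: F appearing 3 times and W appearing twice.
So there are 7! / (3!·2!) = 420 distinguishable arrangements.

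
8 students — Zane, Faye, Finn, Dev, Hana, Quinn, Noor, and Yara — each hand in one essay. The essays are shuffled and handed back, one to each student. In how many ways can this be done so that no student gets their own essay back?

14833

Let Aᵢ be the assignments in which student i gets their own essay. We want the size of the complement of A₁∪…∪A_8.
By inclusion–exclusion this is Σ_{j=0}^{8} (−1)^j C(8,j)·(8−j)!.
Computing: 40320 − 40320 + 20160 − 6720 + 1680 − 336 + 56 − 8 + 1 = 14833.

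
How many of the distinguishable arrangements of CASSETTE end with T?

Fix T in the last position and arrange the remaining 7 letters.
Those 7 letters have E appearing twice and S appearing twice, giving (7)!/(2!·2!) = 1260.

1260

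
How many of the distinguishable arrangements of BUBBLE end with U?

20

With the last slot taken by U, it remains to arrange the other 5 letters (BBBLE).
Those 5 letters have B appearing 3 times, giving (5)!/(3!) = 20.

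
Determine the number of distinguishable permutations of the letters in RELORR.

120

RELORR has 6 letters with R appearing 3 times.
Dividing 6! = 720 by 3! = 6 for the repeated letters gives 120.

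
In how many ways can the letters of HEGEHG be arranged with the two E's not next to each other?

Total arrangements of HEGEHG: 6!/(2!·2!·2!) = 90.
If the two E's are adjacent, glue them into one block, leaving 5 items to arrange: (5)!/(2!·2!) = 30 ways.
Subtracting, 90 − 30 = 60 arrangements keep the E's apart.

60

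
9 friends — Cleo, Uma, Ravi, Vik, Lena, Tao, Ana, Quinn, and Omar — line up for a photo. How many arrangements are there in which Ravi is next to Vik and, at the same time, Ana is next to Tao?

20160

Treat {Ravi,Vik} as one block (2 orders) and {Ana,Tao} as another (2 orders).
That leaves 7 units to arrange: 2 × 2 × 7! = 4 × 5040 = 20160.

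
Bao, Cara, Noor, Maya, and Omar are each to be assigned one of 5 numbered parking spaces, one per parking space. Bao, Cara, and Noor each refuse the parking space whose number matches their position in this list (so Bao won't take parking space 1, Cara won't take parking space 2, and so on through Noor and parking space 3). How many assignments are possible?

Let Aᵢ (for i ∈ {1, 2, 3}) be the placements that put person i in their forbidden parking space. Any j of these fix j positions, leaving (5−j)! ways to fill the rest, and there are C(3,j) ways to pick which j.
By inclusion–exclusion, the number of valid placements is Σ_{j=0}^{3} (−1)^j C(3,j)·(5−j)!.
Computing: 120 − 72 + 18 − 2 = 64.

64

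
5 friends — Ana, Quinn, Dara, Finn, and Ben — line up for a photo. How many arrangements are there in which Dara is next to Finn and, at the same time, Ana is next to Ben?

24

Treat {Dara,Finn} as one block (2 orders) and {Ana,Ben} as another (2 orders).
That leaves 3 units to arrange: 2 × 2 × 3! = 4 × 6 = 24.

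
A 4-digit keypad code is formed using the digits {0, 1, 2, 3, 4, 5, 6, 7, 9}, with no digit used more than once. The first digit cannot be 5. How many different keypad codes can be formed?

2688

The first digit has 9−1 = 8 choices (anything except 5).
The remaining 3 digits are filled from the other 8 symbols without repetition: 8 × 7 × 6 = 336.
Total: 8 × 336 = 2688.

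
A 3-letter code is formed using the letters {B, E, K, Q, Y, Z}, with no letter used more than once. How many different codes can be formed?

With no repetition, fill the 3 letters in order: 6 choices, then 5, down to 4.
That product is 6 × 5 × 4 = 120.

120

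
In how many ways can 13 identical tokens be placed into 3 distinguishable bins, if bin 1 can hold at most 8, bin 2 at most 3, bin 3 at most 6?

Ignoring the caps, the number of non-negative solutions to x_1+…+x_3 = 13 is C(15,2) = 105.
Subtract solutions that violate a single cap (substitute x_i' = x_i − (cap_i+1)): x_1 ≥ 9 gives C(6,2) = 15; x_2 ≥ 4 gives C(11,2) = 55; x_3 ≥ 7 gives C(8,2) = 28. Together 98.
Add back pairs where two caps are both exceeded: 1 + 0 + 6 = 7.
By inclusion–exclusion the count is 105 − 98 + 7 = 14.

14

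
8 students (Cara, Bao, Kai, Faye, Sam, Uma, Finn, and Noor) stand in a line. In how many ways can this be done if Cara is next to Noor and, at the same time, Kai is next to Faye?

2880

Treat {Cara,Noor} as one block (2 orders) and {Kai,Faye} as another (2 orders).
That leaves 6 units to arrange: 2 × 2 × 6! = 4 × 720 = 2880.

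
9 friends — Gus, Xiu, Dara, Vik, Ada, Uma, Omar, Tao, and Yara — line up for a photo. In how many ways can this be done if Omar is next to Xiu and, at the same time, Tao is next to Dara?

20160

Treat {Omar,Xiu} as one block (2 orders) and {Tao,Dara} as another (2 orders).
That leaves 7 units to arrange: 2 × 2 × 7! = 4 × 5040 = 20160.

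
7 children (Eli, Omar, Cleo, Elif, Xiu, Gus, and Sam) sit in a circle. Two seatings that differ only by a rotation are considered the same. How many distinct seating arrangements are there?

720

Seat Eli anywhere (absorbing the rotational symmetry), then permute the other 6: (6)! = 720.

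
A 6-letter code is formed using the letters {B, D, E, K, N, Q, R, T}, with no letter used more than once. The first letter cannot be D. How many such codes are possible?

The first letter has 8−1 = 7 choices (anything except D).
The remaining 5 letters are filled from the other 7 symbols without repetition: 7 × 6 × 5 × 4 × 3 = 2520.
Total: 7 × 2520 = 17640.

17640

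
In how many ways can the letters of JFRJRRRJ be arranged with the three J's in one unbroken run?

30

Treat the 3 copies of J as a single block. The multiset to arrange is then {JJJ, F, R, R, R, R}, 6 items in all.
That gives (6)!/(4!) = 30 arrangements.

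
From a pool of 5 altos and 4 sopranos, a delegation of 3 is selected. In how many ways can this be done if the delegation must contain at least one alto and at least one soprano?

Total 3-person selections from all 9: C(9,3) = 84.
Subtract selections that omit an entire group: no altos → C(4,3) = 4; no sopranos → C(5,3) = 10.
Both groups omitted at once is impossible, so 84 − 14 = 70.

70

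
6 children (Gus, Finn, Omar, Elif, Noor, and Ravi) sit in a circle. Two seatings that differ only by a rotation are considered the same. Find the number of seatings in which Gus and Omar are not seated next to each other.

72

Without the restriction there are (5)! = 120 seatings.
Those with Gus next to Omar: fuse the pair into one unit and seat 5 units around a circle — 2·(4)! = 48.
Subtracting, 120 − 48 = 72.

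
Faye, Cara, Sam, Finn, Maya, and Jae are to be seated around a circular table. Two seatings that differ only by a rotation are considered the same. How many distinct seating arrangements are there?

120

Fix one person's seat to break rotational symmetry; the remaining 5 people can be arranged in (5)! = 120 ways.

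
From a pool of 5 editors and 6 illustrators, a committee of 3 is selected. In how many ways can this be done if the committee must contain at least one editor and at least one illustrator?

Total 3-person selections from all 11: C(11,3) = 165.
Subtract selections that omit an entire group: no editors → C(6,3) = 20; no illustrators → C(5,3) = 10.
Both groups omitted at once is impossible, so 165 − 30 = 135.

135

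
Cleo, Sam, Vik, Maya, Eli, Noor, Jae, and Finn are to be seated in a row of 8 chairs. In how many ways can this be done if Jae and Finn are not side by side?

Of the 8! = 40320 arrangements, those with Jae and Finn adjacent number 2 × 7! = 10080 (treat the pair as a block with 2 internal orders).
So 40320 − 10080 = 30240 arrangements keep them apart.

30240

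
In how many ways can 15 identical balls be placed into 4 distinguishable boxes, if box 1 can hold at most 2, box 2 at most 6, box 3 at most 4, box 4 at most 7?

By stars and bars, unrestricted non-negative solutions to x_1+…+x_4 = 15 number C(15+3,3) = 816.
Subtract solutions that violate a single cap (substitute x_i' = x_i − (cap_i+1)): x_1 ≥ 3 gives C(15,3) = 455; x_2 ≥ 7 gives C(11,3) = 165; x_3 ≥ 5 gives C(13,3) = 286; x_4 ≥ 8 gives C(10,3) = 120. Together 1026.
Add back pairs where two caps are both exceeded: 56 + 120 + 35 + 20 + 1 + 10 = 242.
Subtract triples: 1 + 0 + 0 + 0 = 1.
By inclusion–exclusion the count is 816 − 1026 + 242 − 1 = 31.

31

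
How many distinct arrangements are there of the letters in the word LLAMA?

The 5 letters of LLAMA have repeats: A appearing twice and L appearing twice.
So there are 5! / (2!·2!) = 30 distinguishable arrangements.

30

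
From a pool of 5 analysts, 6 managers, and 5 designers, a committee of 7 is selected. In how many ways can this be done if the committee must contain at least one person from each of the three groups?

Total 7-person selections from all 16: C(16,7) = 11440.
Subtract selections that omit an entire group: no analysts → C(11,7) = 330; no managers → C(10,7) = 120; no designers → C(11,7) = 330.
Add back selections omitting two groups (i.e. drawn from a single group): C(5,7) + C(6,7) + C(5,7) = 0.
By inclusion–exclusion: 11440 − 780 + 0 = 10660.

10660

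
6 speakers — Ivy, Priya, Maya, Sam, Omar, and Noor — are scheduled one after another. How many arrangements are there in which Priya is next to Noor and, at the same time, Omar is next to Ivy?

Treat {Priya,Noor} as one block (2 orders) and {Omar,Ivy} as another (2 orders).
That leaves 4 units to arrange: 2 × 2 × 4! = 4 × 24 = 96.

96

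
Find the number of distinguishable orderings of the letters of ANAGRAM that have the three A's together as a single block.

120

Treat the 3 copies of A as a single block. The multiset to arrange is then {AAA, G, M, N, R}, 5 items in all.
All 5 items are distinct, so there are (5)! = 120 arrangements.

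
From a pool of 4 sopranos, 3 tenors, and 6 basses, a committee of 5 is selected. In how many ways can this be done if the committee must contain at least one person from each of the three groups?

Total 5-person selections from all 13: C(13,5) = 1287.
Selections missing a whole group: no sopranos → C(9,5) = 126; no tenors → C(10,5) = 252; no basses → C(7,5) = 21.
Add back selections omitting two groups (i.e. drawn from a single group): C(4,5) + C(3,5) + C(6,5) = 6.
By inclusion–exclusion: 1287 − 399 + 6 = 894.

894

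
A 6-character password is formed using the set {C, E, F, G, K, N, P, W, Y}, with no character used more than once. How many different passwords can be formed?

With no repetition, fill the 6 characters in order: 9 choices, then 8, down to 4.
9 × 8 × 7 × 6 × 5 × 4 = 60480.

60480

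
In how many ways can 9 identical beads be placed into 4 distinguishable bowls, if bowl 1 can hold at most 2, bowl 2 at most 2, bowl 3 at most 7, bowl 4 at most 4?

Ignoring the caps, the number of non-negative solutions to x_1+…+x_4 = 9 is C(12,3) = 220.
Subtract solutions that violate a single cap (substitute x_i' = x_i − (cap_i+1)): x_1 ≥ 3 gives C(9,3) = 84; x_2 ≥ 3 gives C(9,3) = 84; x_3 ≥ 8 gives C(4,3) = 4; x_4 ≥ 5 gives C(7,3) = 35. Together 207.
Add back pairs where two caps are both exceeded: 20 + 0 + 4 + 0 + 4 + 0 = 28.
By inclusion–exclusion the count is 220 − 207 + 28 = 41.

41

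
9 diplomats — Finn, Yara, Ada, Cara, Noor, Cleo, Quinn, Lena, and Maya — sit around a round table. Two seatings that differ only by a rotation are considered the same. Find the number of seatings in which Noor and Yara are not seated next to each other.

30240

Without the restriction there are (8)! = 40320 seatings.
Seatings with Noor beside Yara: treat them as a block with 2 internal orders, giving 2 × (7)! = 10080.
Subtracting, 40320 − 10080 = 30240.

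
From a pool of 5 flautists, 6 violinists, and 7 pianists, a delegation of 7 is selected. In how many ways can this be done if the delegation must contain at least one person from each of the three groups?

28987

Unrestricted: C(18,7) = 31824 ways to pick any 7 of the 18.
Subtract selections that omit an entire group: no flautists → C(13,7) = 1716; no violinists → C(12,7) = 792; no pianists → C(11,7) = 330.
Add back selections omitting two groups (i.e. drawn from a single group): C(5,7) + C(6,7) + C(7,7) = 1.
By inclusion–exclusion: 31824 − 2838 + 1 = 28987.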